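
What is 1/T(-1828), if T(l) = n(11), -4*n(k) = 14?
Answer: -2/7 ≈ -0.28571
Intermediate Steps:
n(k) = -7/2 (n(k) = -1/4*14 = -7/2)
T(l) = -7/2
1/T(-1828) = 1/(-7/2) = -2/7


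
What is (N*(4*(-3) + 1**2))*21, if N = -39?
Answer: 9009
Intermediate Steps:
(N*(4*(-3) + 1**2))*21 = -39*(4*(-3) + 1**2)*21 = -39*(-12 + 1)*21 = -39*(-11)*21 = 429*21 = 9009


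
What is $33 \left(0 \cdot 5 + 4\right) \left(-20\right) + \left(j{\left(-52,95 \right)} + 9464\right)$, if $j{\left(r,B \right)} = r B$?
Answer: $1884$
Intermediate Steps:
$j{\left(r,B \right)} = B r$
$33 \left(0 \cdot 5 + 4\right) \left(-20\right) + \left(j{\left(-52,95 \right)} + 9464\right) = 33 \left(0 \cdot 5 + 4\right) \left(-20\right) + \left(95 \left(-52\right) + 9464\right) = 33 \left(0 + 4\right) \left(-20\right) + \left(-4940 + 9464\right) = 33 \cdot 4 \left(-20\right) + 4524 = 132 \left(-20\right) + 4524 = -2640 + 4524 = 1884$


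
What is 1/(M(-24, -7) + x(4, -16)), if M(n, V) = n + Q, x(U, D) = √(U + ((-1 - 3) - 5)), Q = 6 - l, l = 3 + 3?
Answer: -24/581 - I*√5/581 ≈ -0.041308 - 0.0038487*I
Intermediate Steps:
l = 6
Q = 0 (Q = 6 - 1*6 = 6 - 6 = 0)
x(U, D) = √(-9 + U) (x(U, D) = √(U + (-4 - 5)) = √(U - 9) = √(-9 + U))
M(n, V) = n (M(n, V) = n + 0 = n)
1/(M(-24, -7) + x(4, -16)) = 1/(-24 + √(-9 + 4)) = 1/(-24 + √(-5)) = 1/(-24 + I*√5)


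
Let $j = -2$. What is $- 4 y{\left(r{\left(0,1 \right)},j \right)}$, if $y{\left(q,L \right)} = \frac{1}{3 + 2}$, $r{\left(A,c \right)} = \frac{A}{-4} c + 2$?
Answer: $- \frac{4}{5} \approx -0.8$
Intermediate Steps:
$r{\left(A,c \right)} = 2 - \frac{A c}{4}$ ($r{\left(A,c \right)} = - \frac{A}{4} c + 2 = - \frac{A c}{4} + 2 = 2 - \frac{A c}{4}$)
$y{\left(q,L \right)} = \frac{1}{5}$
$- 4 y{\left(r{\left(0,1 \right)},j \right)} = \left(-4\right) \frac{1}{5} = - \frac{4}{5}$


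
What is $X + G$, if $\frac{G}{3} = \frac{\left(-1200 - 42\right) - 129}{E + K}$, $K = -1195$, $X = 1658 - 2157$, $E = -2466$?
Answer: $- \frac{1822726}{3661} \approx -497.88$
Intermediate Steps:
$X = -499$ ($X = 1658 - 2157 = -499$)
$G = \frac{4113}{3661}$ ($G = 3 \frac{\left(-1200 - 42\right) - 129}{-2466 - 1195} = 3 \frac{\left(-1200 - 42\right) - 129}{-3661} = 3 \left(-1242 - 129\right) \left(- \frac{1}{3661}\right) = 3 \left(\left(-1371\right) \left(- \frac{1}{3661}\right)\right) = 3 \cdot \frac{1371}{3661} = \frac{4113}{3661} \approx 1.1235$)
$X + G = -499 + \frac{4113}{3661} = - \frac{1822726}{3661}$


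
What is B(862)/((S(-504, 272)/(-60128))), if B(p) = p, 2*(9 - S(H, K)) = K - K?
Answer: -51830336/9 ≈ -5.7589e+6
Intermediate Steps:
S(H, K) = 9 (S(H, K) = 9 - (K - K)/2 = 9 - ½*0 = 9 + 0 = 9)
B(862)/((S(-504, 272)/(-60128))) = 862/((9/(-60128))) = 862/((9*(-1/60128))) = 862/(-9/60128) = 862*(-60128/9) = -51830336/9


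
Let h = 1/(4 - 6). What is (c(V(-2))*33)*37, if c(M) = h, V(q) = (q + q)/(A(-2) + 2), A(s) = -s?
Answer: -1221/2 ≈ -610.50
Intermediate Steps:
V(q) = q/2 (V(q) = (q + q)/(-1*(-2) + 2) = (2*q)/(2 + 2) = (2*q)/4 = (2*q)*(1/4) = q/2)
h = -1/2 (h = 1/(-2) = -1/2 ≈ -0.50000)
c(M) = -1/2
(c(V(-2))*33)*37 = -1/2*33*37 = -33/2*37 = -1221/2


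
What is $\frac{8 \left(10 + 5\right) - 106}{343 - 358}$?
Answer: $- \frac{14}{15} \approx -0.93333$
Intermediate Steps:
$\frac{8 \left(10 + 5\right) - 106}{343 - 358} = \frac{8 \cdot 15 - 106}{-15} = \left(120 - 106\right) \left(- \frac{1}{15}\right) = 14 \left(- \frac{1}{15}\right) = - \frac{14}{15}$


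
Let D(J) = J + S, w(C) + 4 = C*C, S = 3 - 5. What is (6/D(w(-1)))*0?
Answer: 0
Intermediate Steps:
S = -2
w(C) = -4 + C**2 (w(C) = -4 + C*C = -4 + C**2)
D(J) = -2 + J (D(J) = J - 2 = -2 + J)
(6/D(w(-1)))*0 = (6/(-2 + (-4 + (-1)**2)))*0 = (6/(-2 + (-4 + 1)))*0 = (6/(-2 - 3))*0 = (6/(-5))*0 = -1/5*6*0 = -6/5*0 = 0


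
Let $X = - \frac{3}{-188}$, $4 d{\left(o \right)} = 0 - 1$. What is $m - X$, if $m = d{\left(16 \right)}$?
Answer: $- \frac{25}{94} \approx -0.26596$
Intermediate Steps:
$d{\left(o \right)} = - \frac{1}{4}$ ($d{\left(o \right)} = \frac{0 - 1}{4} = \frac{1}{4} \left(-1\right) = - \frac{1}{4}$)
$m = - \frac{1}{4} \approx -0.25$
$X = \frac{3}{188}$ ($X = \left(-3\right) \left(- \frac{1}{188}\right) = \frac{3}{188} \approx 0.015957$)
$m - X = - \frac{1}{4} - \frac{3}{188} = - \frac{25}{94}$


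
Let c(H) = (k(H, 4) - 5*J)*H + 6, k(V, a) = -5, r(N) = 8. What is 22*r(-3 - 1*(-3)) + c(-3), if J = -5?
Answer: 122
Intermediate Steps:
c(H) = 6 + 20*H (c(H) = (-5 - 5*(-5))*H + 6 = (-5 + 25)*H + 6 = 20*H + 6 = 6 + 20*H)
22*r(-3 - 1*(-3)) + c(-3) = 22*8 + (6 + 20*(-3)) = 176 + (6 - 60) = 176 - 54 = 122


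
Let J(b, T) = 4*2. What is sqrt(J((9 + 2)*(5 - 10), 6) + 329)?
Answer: sqrt(337) ≈ 18.358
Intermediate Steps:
J(b, T) = 8
sqrt(J((9 + 2)*(5 - 10), 6) + 329) = sqrt(8 + 329) = sqrt(337)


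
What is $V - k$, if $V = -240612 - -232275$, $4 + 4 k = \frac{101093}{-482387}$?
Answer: $- \frac{16084611035}{1929548} \approx -8336.0$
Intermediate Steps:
$k = - \frac{2030641}{1929548}$ ($k = -1 + \frac{101093 \frac{1}{-482387}}{4} = -1 + \frac{101093 \left(- \frac{1}{482387}\right)}{4} = -1 + \frac{1}{4} \left(- \frac{101093}{482387}\right) = -1 - \frac{101093}{1929548} = - \frac{2030641}{1929548} \approx -1.0524$)
$V = -8337$ ($V = -240612 + 232275 = -8337$)
$V - k = -8337 - - \frac{2030641}{1929548} = -8337 + \frac{2030641}{1929548} = - \frac{16084611035}{1929548}$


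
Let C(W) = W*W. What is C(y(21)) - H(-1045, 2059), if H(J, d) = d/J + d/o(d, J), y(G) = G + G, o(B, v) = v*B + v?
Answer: 3801606399/2152700 ≈ 1766.0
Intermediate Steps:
o(B, v) = v + B*v (o(B, v) = B*v + v = v + B*v)
y(G) = 2*G
H(J, d) = d/J + d/(J*(1 + d)) (H(J, d) = d/J + d/((J*(1 + d))) = d/J + d*(1/(J*(1 + d))) = d/J + d/(J*(1 + d)))
C(W) = W²
C(y(21)) - H(-1045, 2059) = (2*21)² - 2059*(2 + 2059)/((-1045)*(1 + 2059)) = 42² - 2059*(-1)*2061/(1045*2060) = 1764 - 2059*(-1)*2061/(1045*2060) = 1764 - 1*(-4243599/2152700) = 1764 + 4243599/2152700 = 3801606399/2152700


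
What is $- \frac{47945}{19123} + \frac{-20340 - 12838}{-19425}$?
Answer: $- \frac{296868731}{371464275} \approx -0.79918$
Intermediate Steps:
$- \frac{47945}{19123} + \frac{-20340 - 12838}{-19425} = \left(-47945\right) \frac{1}{19123} + \left(-20340 - 12838\right) \left(- \frac{1}{19425}\right) = - \frac{47945}{19123} - - \frac{33178}{19425} = - \frac{47945}{19123} + \frac{33178}{19425} = - \frac{296868731}{371464275}$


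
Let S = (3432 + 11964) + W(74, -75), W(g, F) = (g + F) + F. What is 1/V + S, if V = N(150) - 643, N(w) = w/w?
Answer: 9835439/642 ≈ 15320.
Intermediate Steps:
N(w) = 1
W(g, F) = g + 2*F (W(g, F) = (F + g) + F = g + 2*F)
V = -642 (V = 1 - 643 = -642)
S = 15320 (S = (3432 + 11964) + (74 + 2*(-75)) = 15396 + (74 - 150) = 15396 - 76 = 15320)
1/V + S = 1/(-642) + 15320 = -1/642 + 15320 = 9835439/642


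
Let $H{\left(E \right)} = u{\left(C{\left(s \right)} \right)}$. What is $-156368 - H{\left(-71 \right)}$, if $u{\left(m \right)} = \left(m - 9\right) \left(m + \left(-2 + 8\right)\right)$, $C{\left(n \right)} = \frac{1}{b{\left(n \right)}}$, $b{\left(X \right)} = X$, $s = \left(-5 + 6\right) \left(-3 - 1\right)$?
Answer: $- \frac{2501037}{16} \approx -1.5631 \cdot 10^{5}$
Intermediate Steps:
$s = -4$ ($s = 1 \left(-4\right) = -4$)
$C{\left(n \right)} = \frac{1}{n}$
$u{\left(m \right)} = \left(-9 + m\right) \left(6 + m\right)$ ($u{\left(m \right)} = \left(-9 + m\right) \left(m + 6\right) = \left(-9 + m\right) \left(6 + m\right)$)
$H{\left(E \right)} = - \frac{851}{16}$ ($H{\left(E \right)} = -54 + \left(\frac{1}{-4}\right)^{2} - \frac{3}{-4} = -54 + \left(- \frac{1}{4}\right)^{2} - - \frac{3}{4} = -54 + \frac{1}{16} + \frac{3}{4} = - \frac{851}{16}$)
$-156368 - H{\left(-71 \right)} = -156368 - - \frac{851}{16} = -156368 + \frac{851}{16} = - \frac{2501037}{16}$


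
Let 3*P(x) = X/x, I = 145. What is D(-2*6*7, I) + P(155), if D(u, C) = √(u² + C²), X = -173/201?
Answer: -173/93465 + √28081 ≈ 167.57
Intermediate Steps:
X = -173/201 (X = -173*1/201 = -173/201 ≈ -0.86070)
P(x) = -173/(603*x) (P(x) = (-173/(201*x))/3 = -173/(603*x))
D(u, C) = √(C² + u²)
D(-2*6*7, I) + P(155) = √(145² + (-2*6*7)²) - 173/603/155 = √(21025 + (-12*7)²) - 173/603*1/155 = √(21025 + (-84)²) - 173/93465 = √(21025 + 7056) - 173/93465 = √28081 - 173/93465 = -173/93465 + √28081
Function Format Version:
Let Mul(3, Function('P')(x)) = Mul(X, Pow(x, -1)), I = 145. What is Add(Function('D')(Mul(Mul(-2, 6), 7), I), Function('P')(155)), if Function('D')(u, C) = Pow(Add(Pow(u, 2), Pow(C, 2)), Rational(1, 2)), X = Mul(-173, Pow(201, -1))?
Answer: Add(Rational(-173, 93465), Pow(28081, Rational(1, 2))) ≈ 167.57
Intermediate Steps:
X = Rational(-173, 201) (X = Mul(-173, Rational(1, 201)) = Rational(-173, 201) ≈ -0.86070)
Function('P')(x) = Mul(Rational(-173, 603), Pow(x, -1)) (Function('P')(x) = Mul(Rational(1, 3), Mul(Rational(-173, 201), Pow(x, -1))) = Mul(Rational(-173, 603), Pow(x, -1)))
Function('D')(u, C) = Pow(Add(Pow(C, 2), Pow(u, 2)), Rational(1, 2))
Add(Function('D')(Mul(Mul(-2, 6), 7), I), Function('P')(155)) = Add(Pow(Add(Pow(145, 2), Pow(Mul(Mul(-2, 6), 7), 2)), Rational(1, 2)), Mul(Rational(-173, 603), Pow(155, -1))) = Add(Pow(Add(21025, Pow(Mul(-12, 7), 2)), Rational(1, 2)), Mul(Rational(-173, 603), Rational(1, 155))) = Add(Pow(Add(21025, Pow(-84, 2)), Rational(1, 2)), Rational(-173, 93465)) = Add(Pow(Add(21025, 7056), Rational(1, 2)), Rational(-173, 93465)) = Add(Pow(28081, Rational(1, 2)), Rational(-173, 93465)) = Add(Rational(-173, 93465), Pow(28081, Rational(1, 2)))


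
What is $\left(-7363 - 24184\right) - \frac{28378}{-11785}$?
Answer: $- \frac{371753017}{11785} \approx -31545.0$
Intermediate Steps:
$\left(-7363 - 24184\right) - \frac{28378}{-11785} = -31547 - - \frac{28378}{11785} = -31547 + \frac{28378}{11785} = - \frac{371753017}{11785}$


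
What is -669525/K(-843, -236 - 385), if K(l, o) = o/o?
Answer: -669525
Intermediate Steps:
K(l, o) = 1
-669525/K(-843, -236 - 385) = -669525/1 = -669525*1 = -669525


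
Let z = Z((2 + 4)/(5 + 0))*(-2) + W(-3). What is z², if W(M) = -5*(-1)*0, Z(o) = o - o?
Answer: 0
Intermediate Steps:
Z(o) = 0
W(M) = 0 (W(M) = 5*0 = 0)
z = 0 (z = 0*(-2) + 0 = 0 + 0 = 0)
z² = 0² = 0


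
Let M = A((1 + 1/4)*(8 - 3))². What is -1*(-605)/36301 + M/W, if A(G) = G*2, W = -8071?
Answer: -3156305/1171941484 ≈ -0.0026932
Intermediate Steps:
A(G) = 2*G
M = 625/4 (M = (2*((1 + 1/4)*(8 - 3)))² = (2*((1 + ¼)*5))² = (2*((5/4)*5))² = (2*(25/4))² = (25/2)² = 625/4 ≈ 156.25)
-1*(-605)/36301 + M/W = -1*(-605)/36301 + (625/4)/(-8071) = 605*(1/36301) + (625/4)*(-1/8071) = 605/36301 - 625/32284 = -3156305/1171941484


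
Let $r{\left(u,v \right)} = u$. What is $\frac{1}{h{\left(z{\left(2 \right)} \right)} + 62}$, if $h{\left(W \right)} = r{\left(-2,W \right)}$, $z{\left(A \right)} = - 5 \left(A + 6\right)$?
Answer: $\frac{1}{60} \approx 0.016667$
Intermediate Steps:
$z{\left(A \right)} = -30 - 5 A$ ($z{\left(A \right)} = - 5 \left(6 + A\right) = -30 - 5 A$)
$h{\left(W \right)} = -2$
$\frac{1}{h{\left(z{\left(2 \right)} \right)} + 62} = \frac{1}{-2 + 62} = \frac{1}{60}$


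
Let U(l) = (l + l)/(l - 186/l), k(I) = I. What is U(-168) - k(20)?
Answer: -84052/4673 ≈ -17.987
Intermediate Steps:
U(l) = 2*l/(l - 186/l) (U(l) = (2*l)/(l - 186/l) = 2*l/(l - 186/l))
U(-168) - k(20) = 2*(-168)**2/(-186 + (-168)**2) - 1*20 = 2*28224/(-186 + 28224) - 20 = 2*28224/28038 - 20 = 2*28224*(1/28038) - 20 = 9408/4673 - 20 = -84052/4673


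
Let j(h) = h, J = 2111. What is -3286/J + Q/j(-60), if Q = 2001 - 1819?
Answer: -290681/63330 ≈ -4.5899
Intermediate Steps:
Q = 182
-3286/J + Q/j(-60) = -3286/2111 + 182/(-60) = -3286*1/2111 + 182*(-1/60) = -3286/2111 - 91/30 = -290681/63330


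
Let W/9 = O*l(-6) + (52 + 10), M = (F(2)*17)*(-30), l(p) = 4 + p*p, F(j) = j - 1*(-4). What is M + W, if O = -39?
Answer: -16542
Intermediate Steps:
F(j) = 4 + j (F(j) = j + 4 = 4 + j)
l(p) = 4 + p²
M = -3060 (M = ((4 + 2)*17)*(-30) = (6*17)*(-30) = 102*(-30) = -3060)
W = -13482 (W = 9*(-39*(4 + (-6)²) + (52 + 10)) = 9*(-39*(4 + 36) + 62) = 9*(-39*40 + 62) = 9*(-1560 + 62) = 9*(-1498) = -13482)
M + W = -3060 - 13482 = -16542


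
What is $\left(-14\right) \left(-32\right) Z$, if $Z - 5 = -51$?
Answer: $-20608$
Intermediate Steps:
$Z = -46$ ($Z = 5 - 51 = -46$)
$\left(-14\right) \left(-32\right) Z = \left(-14\right) \left(-32\right) \left(-46\right) = 448 \left(-46\right) = -20608$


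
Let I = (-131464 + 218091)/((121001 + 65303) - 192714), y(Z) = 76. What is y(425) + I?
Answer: 400533/6410 ≈ 62.486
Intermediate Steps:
I = -86627/6410 (I = 86627/(186304 - 192714) = 86627/(-6410) = 86627*(-1/6410) = -86627/6410 ≈ -13.514)
y(425) + I = 76 - 86627/6410 = 400533/6410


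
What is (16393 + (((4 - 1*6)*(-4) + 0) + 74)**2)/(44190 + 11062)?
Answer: 23117/55252 ≈ 0.41839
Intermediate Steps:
(16393 + (((4 - 1*6)*(-4) + 0) + 74)**2)/(44190 + 11062) = (16393 + (((4 - 6)*(-4) + 0) + 74)**2)/55252 = (16393 + ((-2*(-4) + 0) + 74)**2)*(1/55252) = (16393 + ((8 + 0) + 74)**2)*(1/55252) = (16393 + (8 + 74)**2)*(1/55252) = (16393 + 82**2)*(1/55252) = (16393 + 6724)*(1/55252) = 23117*(1/55252) = 23117/55252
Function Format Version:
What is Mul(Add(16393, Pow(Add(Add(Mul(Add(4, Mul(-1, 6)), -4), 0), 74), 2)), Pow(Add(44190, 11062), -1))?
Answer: Rational(23117, 55252) ≈ 0.41839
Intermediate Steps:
Mul(Add(16393, Pow(Add(Add(Mul(Add(4, Mul(-1, 6)), -4), 0), 74), 2)), Pow(Add(44190, 11062), -1)) = Mul(Add(16393, Pow(Add(Add(Mul(Add(4, -6), -4), 0), 74), 2)), Pow(55252, -1)) = Mul(Add(16393, Pow(Add(Add(Mul(-2, -4), 0), 74), 2)), Rational(1, 55252)) = Mul(Add(16393, Pow(Add(Add(8, 0), 74), 2)), Rational(1, 55252)) = Mul(Add(16393, Pow(Add(8, 74), 2)), Rational(1, 55252)) = Mul(Add(16393, Pow(82, 2)), Rational(1, 55252)) = Mul(Add(16393, 6724), Rational(1, 55252)) = Mul(23117, Rational(1, 55252)) = Rational(23117, 55252)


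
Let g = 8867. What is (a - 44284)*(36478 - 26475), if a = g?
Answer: -354276251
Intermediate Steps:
a = 8867
(a - 44284)*(36478 - 26475) = (8867 - 44284)*(36478 - 26475) = -35417*10003 = -354276251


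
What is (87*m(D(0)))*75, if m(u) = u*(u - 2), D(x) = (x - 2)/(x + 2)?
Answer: 19575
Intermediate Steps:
D(x) = (-2 + x)/(2 + x)
m(u) = u*(-2 + u)
(87*m(D(0)))*75 = (87*(((-2 + 0)/(2 + 0))*(-2 + (-2 + 0)/(2 + 0))))*75 = (87*((-2/2)*(-2 - 2/2)))*75 = (87*(((½)*(-2))*(-2 + (½)*(-2))))*75 = (87*(-(-2 - 1)))*75 = (87*(-1*(-3)))*75 = (87*3)*75 = 261*75 = 19575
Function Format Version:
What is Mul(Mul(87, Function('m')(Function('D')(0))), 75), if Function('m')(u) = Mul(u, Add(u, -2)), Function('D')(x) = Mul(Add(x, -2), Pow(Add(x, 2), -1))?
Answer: 19575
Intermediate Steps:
Function('D')(x) = Mul(Pow(Add(2, x), -1), Add(-2, x)) (Function('D')(x) = Mul(Add(-2, x), Pow(Add(2, x), -1)) = Mul(Pow(Add(2, x), -1), Add(-2, x)))
Function('m')(u) = Mul(u, Add(-2, u))
Mul(Mul(87, Function('m')(Function('D')(0))), 75) = Mul(Mul(87, Mul(Mul(Pow(Add(2, 0), -1), Add(-2, 0)), Add(-2, Mul(Pow(Add(2, 0), -1), Add(-2, 0))))), 75) = Mul(Mul(87, Mul(Mul(Pow(2, -1), -2), Add(-2, Mul(Pow(2, -1), -2)))), 75) = Mul(Mul(87, Mul(Mul(Rational(1, 2), -2), Add(-2, Mul(Rational(1, 2), -2)))), 75) = Mul(Mul(87, Mul(-1, Add(-2, -1))), 75) = Mul(Mul(87, Mul(-1, -3)), 75) = Mul(Mul(87, 3), 75) = Mul(261, 75) = 19575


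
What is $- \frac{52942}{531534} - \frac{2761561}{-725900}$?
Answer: $\frac{714716483387}{192920265300} \approx 3.7047$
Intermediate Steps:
$- \frac{52942}{531534} - \frac{2761561}{-725900} = \left(-52942\right) \frac{1}{531534} - - \frac{2761561}{725900} = - \frac{26471}{265767} + \frac{2761561}{725900} = \frac{714716483387}{192920265300}$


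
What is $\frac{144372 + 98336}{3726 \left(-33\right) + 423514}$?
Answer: $\frac{60677}{75139} \approx 0.80753$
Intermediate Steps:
$\frac{144372 + 98336}{3726 \left(-33\right) + 423514} = \frac{242708}{-122958 + 423514} = \frac{242708}{300556} = 242708 \cdot \frac{1}{300556} = \frac{60677}{75139}$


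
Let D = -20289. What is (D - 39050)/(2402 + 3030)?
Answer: -8477/776 ≈ -10.924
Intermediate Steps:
(D - 39050)/(2402 + 3030) = (-20289 - 39050)/(2402 + 3030) = -59339/5432 = -59339*1/5432 = -8477/776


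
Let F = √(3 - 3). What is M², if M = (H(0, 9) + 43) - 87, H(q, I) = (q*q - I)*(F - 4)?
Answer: 64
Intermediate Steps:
F = 0 (F = √0 = 0)
H(q, I) = -4*q² + 4*I (H(q, I) = (q*q - I)*(0 - 4) = (q² - I)*(-4) = -4*q² + 4*I)
M = -8 (M = ((-4*0² + 4*9) + 43) - 87 = ((-4*0 + 36) + 43) - 87 = ((0 + 36) + 43) - 87 = (36 + 43) - 87 = 79 - 87 = -8)
M² = (-8)² = 64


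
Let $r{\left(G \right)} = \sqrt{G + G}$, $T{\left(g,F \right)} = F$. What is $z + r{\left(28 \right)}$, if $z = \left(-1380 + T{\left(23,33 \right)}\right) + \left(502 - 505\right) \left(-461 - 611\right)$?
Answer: $1869 + 2 \sqrt{14} \approx 1876.5$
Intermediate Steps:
$r{\left(G \right)} = \sqrt{2} \sqrt{G}$ ($r{\left(G \right)} = \sqrt{2 G} = \sqrt{2} \sqrt{G}$)
$z = 1869$ ($z = \left(-1380 + 33\right) + \left(502 - 505\right) \left(-461 - 611\right) = -1347 - -3216 = -1347 + 3216 = 1869$)
$z + r{\left(28 \right)} = 1869 + \sqrt{2} \sqrt{28} = 1869 + \sqrt{2} \cdot 2 \sqrt{7} = 1869 + 2 \sqrt{14}$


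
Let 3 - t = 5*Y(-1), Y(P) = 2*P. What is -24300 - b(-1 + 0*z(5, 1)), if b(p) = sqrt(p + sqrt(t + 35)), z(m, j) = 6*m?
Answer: -24300 - sqrt(-1 + 4*sqrt(3)) ≈ -24302.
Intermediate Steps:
t = 13 (t = 3 - 5*2*(-1) = 3 - 5*(-2) = 3 - 1*(-10) = 3 + 10 = 13)
b(p) = sqrt(p + 4*sqrt(3)) (b(p) = sqrt(p + sqrt(13 + 35)) = sqrt(p + sqrt(48)) = sqrt(p + 4*sqrt(3)))
-24300 - b(-1 + 0*z(5, 1)) = -24300 - sqrt((-1 + 0*(6*5)) + 4*sqrt(3)) = -24300 - sqrt((-1 + 0*30) + 4*sqrt(3)) = -24300 - sqrt((-1 + 0) + 4*sqrt(3)) = -24300 - sqrt(-1 + 4*sqrt(3))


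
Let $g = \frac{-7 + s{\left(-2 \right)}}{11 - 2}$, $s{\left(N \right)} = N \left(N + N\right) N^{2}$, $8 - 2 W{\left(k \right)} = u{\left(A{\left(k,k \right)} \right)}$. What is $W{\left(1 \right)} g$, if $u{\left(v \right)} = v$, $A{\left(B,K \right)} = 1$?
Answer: $\frac{175}{18} \approx 9.7222$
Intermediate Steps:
$W{\left(k \right)} = \frac{7}{2}$ ($W{\left(k \right)} = 4 - \frac{1}{2} = \frac{7}{2}$)
$s{\left(N \right)} = 2 N^{4}$ ($s{\left(N \right)} = N 2 N N^{2} = 2 N^{2} N^{2} = 2 N^{4}$)
$g = \frac{25}{9}$ ($g = \frac{-7 + 2 \left(-2\right)^{4}}{11 - 2} = \frac{-7 + 2 \cdot 16}{9} = \left(-7 + 32\right) \frac{1}{9} = 25 \cdot \frac{1}{9} = \frac{25}{9} \approx 2.7778$)
$W{\left(1 \right)} g = \frac{7}{2} \cdot \frac{25}{9} = \frac{175}{18}$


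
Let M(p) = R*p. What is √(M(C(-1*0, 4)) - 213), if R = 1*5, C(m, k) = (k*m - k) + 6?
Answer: I*√203 ≈ 14.248*I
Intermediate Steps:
C(m, k) = 6 - k + k*m (C(m, k) = (-k + k*m) + 6 = 6 - k + k*m)
R = 5
M(p) = 5*p
√(M(C(-1*0, 4)) - 213) = √(5*(6 - 1*4 + 4*(-1*0)) - 213) = √(5*(6 - 4 + 4*0) - 213) = √(5*(6 - 4 + 0) - 213) = √(5*2 - 213) = √(10 - 213) = √(-203) = I*√203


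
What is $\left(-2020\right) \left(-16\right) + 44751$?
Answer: $77071$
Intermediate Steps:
$\left(-2020\right) \left(-16\right) + 44751 = 32320 + 44751 = 77071$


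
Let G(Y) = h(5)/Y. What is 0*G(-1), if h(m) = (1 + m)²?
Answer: 0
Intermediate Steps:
G(Y) = 36/Y (G(Y) = (1 + 5)²/Y = 6²/Y = 36/Y)
0*G(-1) = 0*(36/(-1)) = 0*(36*(-1)) = 0*(-36) = 0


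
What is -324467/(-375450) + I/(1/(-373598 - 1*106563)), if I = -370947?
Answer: 66873007352559617/375450 ≈ 1.7811e+11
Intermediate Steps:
-324467/(-375450) + I/(1/(-373598 - 1*106563)) = -324467/(-375450) - 370947/(1/(-373598 - 1*106563)) = -324467*(-1/375450) - 370947/(1/(-373598 - 106563)) = 324467/375450 - 370947/(1/(-480161)) = 324467/375450 - 370947/(-1/480161) = 324467/375450 - 370947*(-480161) = 324467/375450 + 178114282467 = 66873007352559617/375450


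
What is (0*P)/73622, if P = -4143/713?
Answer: 0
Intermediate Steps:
P = -4143/713 (P = -4143*1/713 = -4143/713 ≈ -5.8107)
(0*P)/73622 = (0*(-4143/713))/73622 = 0*(1/73622) = 0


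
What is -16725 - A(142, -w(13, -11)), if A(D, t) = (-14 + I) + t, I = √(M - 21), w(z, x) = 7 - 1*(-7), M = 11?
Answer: -16697 - I*√10 ≈ -16697.0 - 3.1623*I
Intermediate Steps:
w(z, x) = 14 (w(z, x) = 7 + 7 = 14)
I = I*√10 (I = √(11 - 21) = √(-10) = I*√10 ≈ 3.1623*I)
A(D, t) = -14 + t + I*√10 (A(D, t) = (-14 + I*√10) + t = -14 + t + I*√10)
-16725 - A(142, -w(13, -11)) = -16725 - (-14 - 1*14 + I*√10) = -16725 - (-14 - 14 + I*√10) = -16725 - (-28 + I*√10) = -16725 + (28 - I*√10) = -16697 - I*√10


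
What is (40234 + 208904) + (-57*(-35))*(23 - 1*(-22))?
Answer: 338913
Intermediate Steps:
(40234 + 208904) + (-57*(-35))*(23 - 1*(-22)) = 249138 + 1995*(23 + 22) = 249138 + 1995*45 = 249138 + 89775 = 338913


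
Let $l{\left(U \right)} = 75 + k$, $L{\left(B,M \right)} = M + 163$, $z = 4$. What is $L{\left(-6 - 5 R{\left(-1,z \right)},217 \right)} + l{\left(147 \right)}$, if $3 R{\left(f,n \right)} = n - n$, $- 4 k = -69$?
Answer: $\frac{1889}{4} \approx 472.25$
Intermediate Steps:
$k = \frac{69}{4}$ ($k = \left(- \frac{1}{4}\right) \left(-69\right) = \frac{69}{4} \approx 17.25$)
$R{\left(f,n \right)} = 0$ ($R{\left(f,n \right)} = \frac{n - n}{3} = \frac{1}{3} \cdot 0 = 0$)
$L{\left(B,M \right)} = 163 + M$
$l{\left(U \right)} = \frac{369}{4}$ ($l{\left(U \right)} = 75 + \frac{69}{4} = \frac{369}{4}$)
$L{\left(-6 - 5 R{\left(-1,z \right)},217 \right)} + l{\left(147 \right)} = \left(163 + 217\right) + \frac{369}{4} = 380 + \frac{369}{4} = \frac{1889}{4}$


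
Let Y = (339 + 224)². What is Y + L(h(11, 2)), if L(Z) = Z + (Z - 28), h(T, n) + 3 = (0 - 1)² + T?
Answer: 316959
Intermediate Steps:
Y = 316969 (Y = 563² = 316969)
h(T, n) = -2 + T (h(T, n) = -3 + ((0 - 1)² + T) = -3 + ((-1)² + T) = -3 + (1 + T) = -2 + T)
L(Z) = -28 + 2*Z (L(Z) = Z + (-28 + Z) = -28 + 2*Z)
Y + L(h(11, 2)) = 316969 + (-28 + 2*(-2 + 11)) = 316969 + (-28 + 2*9) = 316969 + (-28 + 18) = 316969 - 10 = 316959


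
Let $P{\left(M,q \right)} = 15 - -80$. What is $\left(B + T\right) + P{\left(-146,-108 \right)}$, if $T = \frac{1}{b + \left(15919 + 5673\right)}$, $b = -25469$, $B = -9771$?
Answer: $- \frac{37513853}{3877} \approx -9676.0$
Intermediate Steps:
$P{\left(M,q \right)} = 95$ ($P{\left(M,q \right)} = 15 + 80 = 95$)
$T = - \frac{1}{3877}$ ($T = \frac{1}{-25469 + \left(15919 + 5673\right)} = \frac{1}{-25469 + 21592} = \frac{1}{-3877} = - \frac{1}{3877} \approx -0.00025793$)
$\left(B + T\right) + P{\left(-146,-108 \right)} = \left(-9771 - \frac{1}{3877}\right) + 95 = - \frac{37882168}{3877} + 95 = - \frac{37513853}{3877}$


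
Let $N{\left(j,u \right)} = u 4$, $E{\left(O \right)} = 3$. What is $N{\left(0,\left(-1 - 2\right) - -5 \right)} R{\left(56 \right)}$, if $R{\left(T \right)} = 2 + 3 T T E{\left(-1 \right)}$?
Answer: $225808$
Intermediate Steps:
$R{\left(T \right)} = 2 + 9 T^{2}$ ($R{\left(T \right)} = 2 + 3 T T 3 = 2 + 3 T^{2} \cdot 3 = 2 + 9 T^{2}$)
$N{\left(j,u \right)} = 4 u$
$N{\left(0,\left(-1 - 2\right) - -5 \right)} R{\left(56 \right)} = 4 \left(\left(-1 - 2\right) - -5\right) \left(2 + 9 \cdot 56^{2}\right) = 4 \left(\left(-1 - 2\right) + 5\right) \left(2 + 9 \cdot 3136\right) = 4 \left(-3 + 5\right) \left(2 + 28224\right) = 4 \cdot 2 \cdot 28226 = 8 \cdot 28226 = 225808$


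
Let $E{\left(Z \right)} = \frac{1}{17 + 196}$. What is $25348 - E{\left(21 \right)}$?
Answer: $\frac{5399123}{213} \approx 25348.0$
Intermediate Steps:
$E{\left(Z \right)} = \frac{1}{213}$
$25348 - E{\left(21 \right)} = 25348 - \frac{1}{213} = \frac{5399123}{213}$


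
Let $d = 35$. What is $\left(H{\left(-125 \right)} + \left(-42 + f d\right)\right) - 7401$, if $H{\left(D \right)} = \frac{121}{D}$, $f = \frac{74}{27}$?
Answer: $- \frac{24799642}{3375} \approx -7348.0$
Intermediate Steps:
$f = \frac{74}{27}$ ($f = 74 \cdot \frac{1}{27} = \frac{74}{27} \approx 2.7407$)
$\left(H{\left(-125 \right)} + \left(-42 + f d\right)\right) - 7401 = \left(\frac{121}{-125} + \left(-42 + \frac{74}{27} \cdot 35\right)\right) - 7401 = \left(121 \left(- \frac{1}{125}\right) + \left(-42 + \frac{2590}{27}\right)\right) - 7401 = \left(- \frac{121}{125} + \frac{1456}{27}\right) - 7401 = \frac{178733}{3375} - 7401 = - \frac{24799642}{3375}$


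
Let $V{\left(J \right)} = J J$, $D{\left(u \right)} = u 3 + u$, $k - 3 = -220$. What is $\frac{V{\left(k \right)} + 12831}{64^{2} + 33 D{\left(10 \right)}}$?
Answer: $\frac{7490}{677} \approx 11.064$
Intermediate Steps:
$k = -217$ ($k = 3 - 220 = -217$)
$D{\left(u \right)} = 4 u$ ($D{\left(u \right)} = 3 u + u = 4 u$)
$V{\left(J \right)} = J^{2}$
$\frac{V{\left(k \right)} + 12831}{64^{2} + 33 D{\left(10 \right)}} = \frac{\left(-217\right)^{2} + 12831}{64^{2} + 33 \cdot 4 \cdot 10} = \frac{47089 + 12831}{4096 + 33 \cdot 40} = \frac{59920}{4096 + 1320} = \frac{59920}{5416} = 59920 \cdot \frac{1}{5416} = \frac{7490}{677}$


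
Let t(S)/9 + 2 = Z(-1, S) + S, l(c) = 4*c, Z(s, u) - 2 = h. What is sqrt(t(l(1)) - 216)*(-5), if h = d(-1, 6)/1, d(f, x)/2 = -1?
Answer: -15*I*sqrt(22) ≈ -70.356*I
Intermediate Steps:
d(f, x) = -2 (d(f, x) = 2*(-1) = -2)
h = -2 (h = -2/1 = -2*1 = -2)
Z(s, u) = 0 (Z(s, u) = 2 - 2 = 0)
t(S) = -18 + 9*S (t(S) = -18 + 9*(0 + S) = -18 + 9*S)
sqrt(t(l(1)) - 216)*(-5) = sqrt((-18 + 9*(4*1)) - 216)*(-5) = sqrt((-18 + 9*4) - 216)*(-5) = sqrt((-18 + 36) - 216)*(-5) = sqrt(18 - 216)*(-5) = sqrt(-198)*(-5) = (3*I*sqrt(22))*(-5) = -15*I*sqrt(22)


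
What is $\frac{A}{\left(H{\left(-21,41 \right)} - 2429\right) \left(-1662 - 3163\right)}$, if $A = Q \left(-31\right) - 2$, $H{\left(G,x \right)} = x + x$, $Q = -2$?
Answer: $\frac{12}{2264855} \approx 5.2984 \cdot 10^{-6}$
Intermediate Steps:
$H{\left(G,x \right)} = 2 x$
$A = 60$ ($A = \left(-2\right) \left(-31\right) - 2 = 62 - 2 = 60$)
$\frac{A}{\left(H{\left(-21,41 \right)} - 2429\right) \left(-1662 - 3163\right)} = \frac{60}{\left(2 \cdot 41 - 2429\right) \left(-1662 - 3163\right)} = \frac{60}{\left(82 - 2429\right) \left(-4825\right)} = \frac{60}{\left(-2347\right) \left(-4825\right)} = \frac{60}{11324275} = 60 \cdot \frac{1}{11324275} = \frac{12}{2264855}$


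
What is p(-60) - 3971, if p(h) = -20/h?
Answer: -11912/3 ≈ -3970.7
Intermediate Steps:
p(-60) - 3971 = -20/(-60) - 3971 = -20*(-1/60) - 3971 = 1/3 - 3971 = -11912/3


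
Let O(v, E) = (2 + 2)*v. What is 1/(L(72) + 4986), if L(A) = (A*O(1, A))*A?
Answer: 1/25722 ≈ 3.8877e-5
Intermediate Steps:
O(v, E) = 4*v
L(A) = 4*A² (L(A) = (A*(4*1))*A = (A*4)*A = (4*A)*A = 4*A²)
1/(L(72) + 4986) = 1/(4*72² + 4986) = 1/(4*5184 + 4986) = 1/(20736 + 4986) = 1/25722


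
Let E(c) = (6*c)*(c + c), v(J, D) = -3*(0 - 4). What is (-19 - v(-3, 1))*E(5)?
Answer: -9300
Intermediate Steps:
v(J, D) = 12 (v(J, D) = -3*(-4) = 12)
E(c) = 12*c² (E(c) = (6*c)*(2*c) = 12*c²)
(-19 - v(-3, 1))*E(5) = (-19 - 1*12)*(12*5²) = (-19 - 12)*(12*25) = -31*300 = -9300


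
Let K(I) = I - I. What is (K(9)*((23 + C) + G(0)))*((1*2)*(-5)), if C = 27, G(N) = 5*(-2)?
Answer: 0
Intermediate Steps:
G(N) = -10
K(I) = 0
(K(9)*((23 + C) + G(0)))*((1*2)*(-5)) = (0*((23 + 27) - 10))*((1*2)*(-5)) = (0*(50 - 10))*(2*(-5)) = (0*40)*(-10) = 0*(-10) = 0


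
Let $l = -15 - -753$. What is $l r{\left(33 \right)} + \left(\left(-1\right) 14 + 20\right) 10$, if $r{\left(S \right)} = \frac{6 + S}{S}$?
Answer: $\frac{10254}{11} \approx 932.18$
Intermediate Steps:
$r{\left(S \right)} = \frac{6 + S}{S}$
$l = 738$ ($l = -15 + 753 = 738$)
$l r{\left(33 \right)} + \left(\left(-1\right) 14 + 20\right) 10 = 738 \frac{6 + 33}{33} + \left(\left(-1\right) 14 + 20\right) 10 = 738 \cdot \frac{1}{33} \cdot 39 + \left(-14 + 20\right) 10 = 738 \cdot \frac{13}{11} + 6 \cdot 10 = \frac{9594}{11} + 60 = \frac{10254}{11}$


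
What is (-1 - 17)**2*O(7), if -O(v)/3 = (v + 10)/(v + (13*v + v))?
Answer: -5508/35 ≈ -157.37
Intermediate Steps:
O(v) = -(10 + v)/(5*v) (O(v) = -3*(v + 10)/(v + (13*v + v)) = -3*(10 + v)/(v + 14*v) = -3*(10 + v)/(15*v) = -3*(10 + v)*1/(15*v) = -(10 + v)/(5*v))
(-1 - 17)**2*O(7) = (-1 - 17)**2*((1/5)*(-10 - 1*7)/7) = (-18)**2*((1/5)*(1/7)*(-10 - 7)) = 324*((1/5)*(1/7)*(-17)) = 324*(-17/35) = -5508/35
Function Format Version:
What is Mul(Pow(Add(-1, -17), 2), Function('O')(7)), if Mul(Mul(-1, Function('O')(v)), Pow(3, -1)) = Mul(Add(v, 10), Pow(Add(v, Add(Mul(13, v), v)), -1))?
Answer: Rational(-5508, 35) ≈ -157.37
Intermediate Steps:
Function('O')(v) = Mul(Rational(-1, 5), Pow(v, -1), Add(10, v)) (Function('O')(v) = Mul(-3, Mul(Add(v, 10), Pow(Add(v, Add(Mul(13, v), v)), -1))) = Mul(-3, Mul(Add(10, v), Pow(Add(v, Mul(14, v)), -1))) = Mul(-3, Mul(Add(10, v), Pow(Mul(15, v), -1))) = Mul(-3, Mul(Add(10, v), Mul(Rational(1, 15), Pow(v, -1)))) = Mul(-3, Mul(Rational(1, 15), Pow(v, -1), Add(10, v))) = Mul(Rational(-1, 5), Pow(v, -1), Add(10, v)))
Mul(Pow(Add(-1, -17), 2), Function('O')(7)) = Mul(Pow(Add(-1, -17), 2), Mul(Rational(1, 5), Pow(7, -1), Add(-10, Mul(-1, 7)))) = Mul(Pow(-18, 2), Mul(Rational(1, 5), Rational(1, 7), Add(-10, -7))) = Mul(324, Mul(Rational(1, 5), Rational(1, 7), -17)) = Mul(324, Rational(-17, 35)) = Rational(-5508, 35)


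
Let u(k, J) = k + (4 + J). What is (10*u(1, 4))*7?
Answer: 630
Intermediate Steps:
u(k, J) = 4 + J + k
(10*u(1, 4))*7 = (10*(4 + 4 + 1))*7 = (10*9)*7 = 90*7 = 630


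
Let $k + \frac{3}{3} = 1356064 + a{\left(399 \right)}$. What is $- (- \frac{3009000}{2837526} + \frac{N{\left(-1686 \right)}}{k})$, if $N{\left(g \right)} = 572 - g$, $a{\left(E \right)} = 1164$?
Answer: $\frac{679581484882}{641861150067} \approx 1.0588$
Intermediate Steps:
$k = 1357227$ ($k = -1 + \left(1356064 + 1164\right) = -1 + 1357228 = 1357227$)
$- (- \frac{3009000}{2837526} + \frac{N{\left(-1686 \right)}}{k}) = - (- \frac{3009000}{2837526} + \frac{572 - -1686}{1357227}) = - (\left(-3009000\right) \frac{1}{2837526} + \left(572 + 1686\right) \frac{1}{1357227}) = - (- \frac{501500}{472921} + 2258 \cdot \frac{1}{1357227}) = - (- \frac{501500}{472921} + \frac{2258}{1357227}) = \left(-1\right) \left(- \frac{679581484882}{641861150067}\right) = \frac{679581484882}{641861150067}$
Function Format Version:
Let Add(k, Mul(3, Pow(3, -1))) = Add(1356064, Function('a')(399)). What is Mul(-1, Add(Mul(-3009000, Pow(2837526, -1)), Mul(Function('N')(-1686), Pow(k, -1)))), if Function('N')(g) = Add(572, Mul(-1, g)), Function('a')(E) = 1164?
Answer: Rational(679581484882, 641861150067) ≈ 1.0588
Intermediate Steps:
k = 1357227 (k = Add(-1, Add(1356064, 1164)) = Add(-1, 1357228) = 1357227)
Mul(-1, Add(Mul(-3009000, Pow(2837526, -1)), Mul(Function('N')(-1686), Pow(k, -1)))) = Mul(-1, Add(Mul(-3009000, Pow(2837526, -1)), Mul(Add(572, Mul(-1, -1686)), Pow(1357227, -1)))) = Mul(-1, Add(Mul(-3009000, Rational(1, 2837526)), Mul(Add(572, 1686), Rational(1, 1357227)))) = Mul(-1, Add(Rational(-501500, 472921), Mul(2258, Rational(1, 1357227)))) = Mul(-1, Add(Rational(-501500, 472921), Rational(2258, 1357227))) = Mul(-1, Rational(-679581484882, 641861150067)) = Rational(679581484882, 641861150067)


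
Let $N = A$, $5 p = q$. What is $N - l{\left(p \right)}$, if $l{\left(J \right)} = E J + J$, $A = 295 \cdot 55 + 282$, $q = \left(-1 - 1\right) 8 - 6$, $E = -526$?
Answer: $14197$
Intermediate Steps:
$q = -22$ ($q = \left(-2\right) 8 - 6 = -16 - 6 = -22$)
$p = - \frac{22}{5}$ ($p = \frac{1}{5} \left(-22\right) = - \frac{22}{5} \approx -4.4$)
$A = 16507$ ($A = 16225 + 282 = 16507$)
$l{\left(J \right)} = - 525 J$ ($l{\left(J \right)} = - 526 J + J = - 525 J$)
$N = 16507$
$N - l{\left(p \right)} = 16507 - \left(-525\right) \left(- \frac{22}{5}\right) = 16507 - 2310 = 14197$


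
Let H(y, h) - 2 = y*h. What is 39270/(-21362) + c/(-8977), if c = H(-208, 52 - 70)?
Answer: -19661311/8716667 ≈ -2.2556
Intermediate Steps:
H(y, h) = 2 + h*y (H(y, h) = 2 + y*h = 2 + h*y)
c = 3746 (c = 2 + (52 - 70)*(-208) = 2 - 18*(-208) = 2 + 3744 = 3746)
39270/(-21362) + c/(-8977) = 39270/(-21362) + 3746/(-8977) = 39270*(-1/21362) + 3746*(-1/8977) = -1785/971 - 3746/8977 = -19661311/8716667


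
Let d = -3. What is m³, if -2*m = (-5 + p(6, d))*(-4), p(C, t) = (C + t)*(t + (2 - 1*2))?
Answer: -21952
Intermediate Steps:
p(C, t) = t*(C + t) (p(C, t) = (C + t)*(t + (2 - 2)) = (C + t)*(t + 0) = (C + t)*t = t*(C + t))
m = -28 (m = -(-5 - 3*(6 - 3))*(-4)/2 = -(-5 - 3*3)*(-4)/2 = -(-5 - 9)*(-4)/2 = -(-7)*(-4) = -½*56 = -28)
m³ = (-28)³ = -21952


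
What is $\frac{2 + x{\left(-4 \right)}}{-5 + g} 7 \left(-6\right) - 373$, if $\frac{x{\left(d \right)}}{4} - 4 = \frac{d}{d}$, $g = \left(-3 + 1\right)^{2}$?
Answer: $551$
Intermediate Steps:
$g = 4$ ($g = \left(-2\right)^{2} = 4$)
$x{\left(d \right)} = 20$ ($x{\left(d \right)} = 16 + 4 \frac{d}{d} = 16 + 4 \cdot 1 = 16 + 4 = 20$)
$\frac{2 + x{\left(-4 \right)}}{-5 + g} 7 \left(-6\right) - 373 = \frac{2 + 20}{-5 + 4} \cdot 7 \left(-6\right) - 373 = \frac{22}{-1} \cdot 7 \left(-6\right) - 373 = 22 \left(-1\right) 7 \left(-6\right) - 373 = \left(-22\right) 7 \left(-6\right) - 373 = \left(-154\right) \left(-6\right) - 373 = 924 - 373 = 551$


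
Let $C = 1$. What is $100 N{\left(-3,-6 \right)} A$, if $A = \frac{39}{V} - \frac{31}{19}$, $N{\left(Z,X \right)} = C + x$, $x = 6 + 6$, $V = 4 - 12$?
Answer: $- \frac{321425}{38} \approx -8458.5$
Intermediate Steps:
$V = -8$ ($V = 4 - 12 = -8$)
$x = 12$
$N{\left(Z,X \right)} = 13$ ($N{\left(Z,X \right)} = 1 + 12 = 13$)
$A = - \frac{989}{152}$ ($A = \frac{39}{-8} - \frac{31}{19} = 39 \left(- \frac{1}{8}\right) - \frac{31}{19} = - \frac{39}{8} - \frac{31}{19} = - \frac{989}{152} \approx -6.5066$)
$100 N{\left(-3,-6 \right)} A = 100 \cdot 13 \left(- \frac{989}{152}\right) = 1300 \left(- \frac{989}{152}\right) = - \frac{321425}{38}$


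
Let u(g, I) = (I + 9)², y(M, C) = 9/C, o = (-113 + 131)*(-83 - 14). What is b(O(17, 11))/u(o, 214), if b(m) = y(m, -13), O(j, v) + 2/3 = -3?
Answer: -9/646477 ≈ -1.3922e-5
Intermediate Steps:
O(j, v) = -11/3 (O(j, v) = -⅔ - 3 = -11/3)
o = -1746 (o = 18*(-97) = -1746)
u(g, I) = (9 + I)²
b(m) = -9/13 (b(m) = 9/(-13) = 9*(-1/13) = -9/13)
b(O(17, 11))/u(o, 214) = -9/(13*(9 + 214)²) = -9/(13*(223²)) = -9/13/49729 = -9/13*1/49729 = -9/646477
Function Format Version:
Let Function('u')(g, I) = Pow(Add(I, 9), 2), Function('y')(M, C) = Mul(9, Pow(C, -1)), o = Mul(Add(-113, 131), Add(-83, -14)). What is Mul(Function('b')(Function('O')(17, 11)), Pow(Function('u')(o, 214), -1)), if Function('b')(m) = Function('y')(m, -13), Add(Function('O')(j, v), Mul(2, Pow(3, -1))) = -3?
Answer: Rational(-9, 646477) ≈ -1.3922e-5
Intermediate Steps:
Function('O')(j, v) = Rational(-11, 3) (Function('O')(j, v) = Add(Rational(-2, 3), -3) = Rational(-11, 3))
o = -1746 (o = Mul(18, -97) = -1746)
Function('u')(g, I) = Pow(Add(9, I), 2)
Function('b')(m) = Rational(-9, 13) (Function('b')(m) = Mul(9, Pow(-13, -1)) = Mul(9, Rational(-1, 13)) = Rational(-9, 13))
Mul(Function('b')(Function('O')(17, 11)), Pow(Function('u')(o, 214), -1)) = Mul(Rational(-9, 13), Pow(Pow(Add(9, 214), 2), -1)) = Mul(Rational(-9, 13), Pow(Pow(223, 2), -1)) = Mul(Rational(-9, 13), Pow(49729, -1)) = Mul(Rational(-9, 13), Rational(1, 49729)) = Rational(-9, 646477)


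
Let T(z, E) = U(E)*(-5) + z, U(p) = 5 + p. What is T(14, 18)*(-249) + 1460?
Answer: 26609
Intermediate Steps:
T(z, E) = -25 + z - 5*E (T(z, E) = (5 + E)*(-5) + z = (-25 - 5*E) + z = -25 + z - 5*E)
T(14, 18)*(-249) + 1460 = (-25 + 14 - 5*18)*(-249) + 1460 = (-25 + 14 - 90)*(-249) + 1460 = -101*(-249) + 1460 = 25149 + 1460 = 26609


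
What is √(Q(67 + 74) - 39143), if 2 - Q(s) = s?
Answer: I*√39282 ≈ 198.2*I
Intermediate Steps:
Q(s) = 2 - s
√(Q(67 + 74) - 39143) = √((2 - (67 + 74)) - 39143) = √((2 - 1*141) - 39143) = √((2 - 141) - 39143) = √(-139 - 39143) = √(-39282) = I*√39282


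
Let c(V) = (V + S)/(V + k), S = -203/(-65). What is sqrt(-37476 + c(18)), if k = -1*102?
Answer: I*sqrt(279306754545)/2730 ≈ 193.59*I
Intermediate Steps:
k = -102
S = 203/65 (S = -203*(-1/65) = 203/65 ≈ 3.1231)
c(V) = (203/65 + V)/(-102 + V) (c(V) = (V + 203/65)/(V - 102) = (203/65 + V)/(-102 + V))
sqrt(-37476 + c(18)) = sqrt(-37476 + (203/65 + 18)/(-102 + 18)) = sqrt(-37476 + (1373/65)/(-84)) = sqrt(-37476 - 1/84*1373/65) = sqrt(-37476 - 1373/5460) = sqrt(-204620333/5460) = I*sqrt(279306754545)/2730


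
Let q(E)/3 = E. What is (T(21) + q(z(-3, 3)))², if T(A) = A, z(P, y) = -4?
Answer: 81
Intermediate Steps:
q(E) = 3*E
(T(21) + q(z(-3, 3)))² = (21 + 3*(-4))² = (21 - 12)² = 9² = 81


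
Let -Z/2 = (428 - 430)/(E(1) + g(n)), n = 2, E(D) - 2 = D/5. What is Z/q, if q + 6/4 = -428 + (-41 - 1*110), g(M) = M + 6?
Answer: -40/59211 ≈ -0.00067555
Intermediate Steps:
E(D) = 2 + D/5
g(M) = 6 + M
Z = 20/51 (Z = -2*(428 - 430)/((2 + (⅕)*1) + (6 + 2)) = -(-4)/((2 + ⅕) + 8) = -(-4)/(11/5 + 8) = -(-4)/51/5 = -(-4)*5/51 = -2*(-10/51) = 20/51 ≈ 0.39216)
q = -1161/2 (q = -3/2 + (-428 + (-41 - 1*110)) = -3/2 + (-428 + (-41 - 110)) = -3/2 + (-428 - 151) = -3/2 - 579 = -1161/2 ≈ -580.50)
Z/q = 20/(51*(-1161/2)) = (20/51)*(-2/1161) = -40/59211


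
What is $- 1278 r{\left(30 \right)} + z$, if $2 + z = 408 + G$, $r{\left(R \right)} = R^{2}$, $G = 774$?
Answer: $-1149020$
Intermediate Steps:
$z = 1180$ ($z = -2 + \left(408 + 774\right) = -2 + 1182 = 1180$)
$- 1278 r{\left(30 \right)} + z = - 1278 \cdot 30^{2} + 1180 = \left(-1278\right) 900 + 1180 = -1150200 + 1180 = -1149020$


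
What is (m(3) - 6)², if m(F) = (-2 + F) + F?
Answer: 4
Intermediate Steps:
m(F) = -2 + 2*F
(m(3) - 6)² = ((-2 + 2*3) - 6)² = ((-2 + 6) - 6)² = (4 - 6)² = (-2)² = 4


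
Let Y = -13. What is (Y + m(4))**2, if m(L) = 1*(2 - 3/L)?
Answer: 2209/16 ≈ 138.06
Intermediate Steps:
m(L) = 2 - 3/L
(Y + m(4))**2 = (-13 + (2 - 3/4))**2 = (-13 + 5/4)**2 = (-47/4)**2 = 2209/16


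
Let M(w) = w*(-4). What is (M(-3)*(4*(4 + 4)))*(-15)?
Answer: -5760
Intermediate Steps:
M(w) = -4*w
(M(-3)*(4*(4 + 4)))*(-15) = ((-4*(-3))*(4*(4 + 4)))*(-15) = (12*(4*8))*(-15) = (12*32)*(-15) = 384*(-15) = -5760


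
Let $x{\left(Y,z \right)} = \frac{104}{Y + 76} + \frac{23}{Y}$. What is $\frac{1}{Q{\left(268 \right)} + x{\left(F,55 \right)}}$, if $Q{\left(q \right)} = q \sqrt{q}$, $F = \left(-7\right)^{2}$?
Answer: $- \frac{48822375}{722131899463159} + \frac{20108375000 \sqrt{67}}{722131899463159} \approx 0.00022786$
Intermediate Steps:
$F = 49$
$x{\left(Y,z \right)} = \frac{23}{Y} + \frac{104}{76 + Y}$ ($x{\left(Y,z \right)} = \frac{104}{76 + Y} + \frac{23}{Y} = \frac{23}{Y} + \frac{104}{76 + Y}$)
$Q{\left(q \right)} = q^{\frac{3}{2}}$
$\frac{1}{Q{\left(268 \right)} + x{\left(F,55 \right)}} = \frac{1}{268^{\frac{3}{2}} + \frac{1748 + 127 \cdot 49}{49 \left(76 + 49\right)}} = \frac{1}{536 \sqrt{67} + \frac{1748 + 6223}{49 \cdot 125}} = \frac{1}{536 \sqrt{67} + \frac{1}{49} \cdot \frac{1}{125} \cdot 7971} = \frac{1}{536 \sqrt{67} + \frac{7971}{6125}} = \frac{1}{\frac{7971}{6125} + 536 \sqrt{67}}$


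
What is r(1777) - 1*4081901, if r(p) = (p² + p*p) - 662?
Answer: 2232895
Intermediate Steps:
r(p) = -662 + 2*p² (r(p) = (p² + p²) - 662 = 2*p² - 662 = -662 + 2*p²)
r(1777) - 1*4081901 = (-662 + 2*1777²) - 1*4081901 = (-662 + 2*3157729) - 4081901 = (-662 + 6315458) - 4081901 = 6314796 - 4081901 = 2232895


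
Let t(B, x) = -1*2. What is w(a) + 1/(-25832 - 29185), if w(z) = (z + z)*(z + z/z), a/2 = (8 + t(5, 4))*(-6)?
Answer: 562493807/55017 ≈ 10224.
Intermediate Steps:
t(B, x) = -2
a = -72 (a = 2*((8 - 2)*(-6)) = 2*(6*(-6)) = 2*(-36) = -72)
w(z) = 2*z*(1 + z) (w(z) = (2*z)*(z + 1) = (2*z)*(1 + z) = 2*z*(1 + z))
w(a) + 1/(-25832 - 29185) = 2*(-72)*(1 - 72) + 1/(-25832 - 29185) = 2*(-72)*(-71) + 1/(-55017) = 10224 - 1/55017 = 562493807/55017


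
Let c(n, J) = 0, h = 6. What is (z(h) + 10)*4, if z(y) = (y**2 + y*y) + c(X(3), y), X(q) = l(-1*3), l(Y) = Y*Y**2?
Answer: 328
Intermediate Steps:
l(Y) = Y**3
X(q) = -27 (X(q) = (-1*3)**3 = (-3)**3 = -27)
z(y) = 2*y**2 (z(y) = (y**2 + y*y) + 0 = (y**2 + y**2) + 0 = 2*y**2 + 0 = 2*y**2)
(z(h) + 10)*4 = (2*6**2 + 10)*4 = (2*36 + 10)*4 = (72 + 10)*4 = 82*4 = 328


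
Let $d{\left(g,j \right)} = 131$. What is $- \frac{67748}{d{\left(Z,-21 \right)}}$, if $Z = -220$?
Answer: $- \frac{67748}{131} \approx -517.16$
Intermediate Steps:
$- \frac{67748}{d{\left(Z,-21 \right)}} = - \frac{67748}{131}$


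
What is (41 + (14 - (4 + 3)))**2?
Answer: 2304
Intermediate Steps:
(41 + (14 - (4 + 3)))**2 = (41 + (14 - 1*7))**2 = (41 + (14 - 7))**2 = (41 + 7)**2 = 48**2 = 2304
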